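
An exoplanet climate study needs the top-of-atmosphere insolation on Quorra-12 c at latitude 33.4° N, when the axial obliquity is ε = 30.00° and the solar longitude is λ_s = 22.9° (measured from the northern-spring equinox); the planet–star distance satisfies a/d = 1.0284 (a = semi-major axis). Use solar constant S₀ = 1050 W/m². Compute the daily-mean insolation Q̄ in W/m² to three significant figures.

Solar declination: sin δ = sin ε · sin λ_s = sin 30.00° × sin 22.9° = 0.19456, so δ = +11.219°.
cos H₀ = −tan(+33.4°) tan(+11.219°) = -0.1308, H₀ = 1.7020 rad.
Bracket: H₀ sin φ sin δ + cos φ cos δ sin H₀ = 1.7020×0.55048×0.19456 + 0.83485×0.98089×0.99141 = 0.182287 + 0.811862 = 0.994149.
Inverse-square distance factor (a/d)² = 1.0284² = 1.057607.
Q̄ = (S₀/π) × 1.057607 × [bracket] = (1050/π) × 1.057607 × 0.994149 = 351.4 W/m².

Q̄ ≈ 351 W/m²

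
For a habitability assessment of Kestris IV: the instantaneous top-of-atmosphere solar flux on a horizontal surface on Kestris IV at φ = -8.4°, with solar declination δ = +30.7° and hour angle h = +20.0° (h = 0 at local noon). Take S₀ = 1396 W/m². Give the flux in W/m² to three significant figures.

1.01e+03 W/m²

cos θ_z = sin φ sin δ + cos φ cos δ cos h = -0.074582 + 0.799329 = 0.724747.
Flux = S₀ · cos θ_z = 1396 × 0.724747 = 1012 W/m².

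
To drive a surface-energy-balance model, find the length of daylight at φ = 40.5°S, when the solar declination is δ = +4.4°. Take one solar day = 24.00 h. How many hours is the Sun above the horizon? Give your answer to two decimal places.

cos H₀ = −tan φ · tan δ = −tan(-40.5°) × tan(+4.400°) = 0.0657, so H₀ = 1.5050 rad = 86.23°.
Daylight = 2H₀/(2π) × 24.00 h = (1.5050/π) × 24.00 = 11.50 h.

11.50 h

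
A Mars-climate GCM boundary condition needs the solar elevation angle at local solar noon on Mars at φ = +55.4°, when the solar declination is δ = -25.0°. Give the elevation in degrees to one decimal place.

9.6°

At local noon the hour angle is zero, so the zenith angle equals |φ − δ| = |+55.4° − (-25.000°)| = 80.400°.
Elevation = 90° − 80.400° = 9.6°.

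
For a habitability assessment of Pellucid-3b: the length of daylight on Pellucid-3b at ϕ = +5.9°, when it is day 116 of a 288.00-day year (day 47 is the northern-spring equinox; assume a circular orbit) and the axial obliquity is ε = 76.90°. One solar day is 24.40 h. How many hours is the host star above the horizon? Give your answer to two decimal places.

15.62 h

Solar longitude: L_s = 360° × (116 − 47)/288.00 = 86.250°.
sin δ = sin 76.90° × sin 86.250° = 0.97189, so δ = +76.383°.
cos h₀ = −tan ϕ · tan δ = −tan(+5.9°) × tan(+76.383°) = -0.4266, so h₀ = 2.0115 rad = 115.25°.
Daylight = 2h₀/(2π) × 24.40 h = (2.0115/π) × 24.40 = 15.62 h.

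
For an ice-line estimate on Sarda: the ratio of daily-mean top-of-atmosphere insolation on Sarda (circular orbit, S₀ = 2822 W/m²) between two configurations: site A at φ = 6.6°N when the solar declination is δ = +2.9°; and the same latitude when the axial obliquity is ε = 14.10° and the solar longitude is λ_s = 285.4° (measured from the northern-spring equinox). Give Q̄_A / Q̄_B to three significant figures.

— Configuration A (φ=+6.6°):
cos H₀ = −tan(+6.6°) tan(+2.900°) = -0.0059, H₀ = 1.5767 rad.
Bracket: H₀ sin φ sin δ + cos φ cos δ sin H₀ = 1.5767×0.11494×0.05059 + 0.99337×0.99872×0.99998 = 0.009168 + 0.992079 = 1.001247.
Q̄ = (S₀/π) × [bracket] = (2822/π) × 1.001247 = 899.39 W/m².
— Configuration B (φ=+6.6°):
Solar declination: sin δ = sin ε · sin λ_s = sin 14.10° × sin 285.4° = -0.23487, so δ = -13.584°.
cos H₀ = −tan(+6.6°) tan(-13.584°) = 0.0280, H₀ = 1.5428 rad.
Bracket: H₀ sin φ sin δ + cos φ cos δ sin H₀ = 1.5428×0.11494×-0.23487 + 0.99337×0.97203×0.99961 = -0.041649 + 0.965209 = 0.923560.
Q̄ = (S₀/π) × [bracket] = (2822/π) × 0.923560 = 829.61 W/m².
Ratio Q̄_A / Q̄_B = 899.39 / 829.61 = 1.084.

Q̄_A / Q̄_B ≈ 1.08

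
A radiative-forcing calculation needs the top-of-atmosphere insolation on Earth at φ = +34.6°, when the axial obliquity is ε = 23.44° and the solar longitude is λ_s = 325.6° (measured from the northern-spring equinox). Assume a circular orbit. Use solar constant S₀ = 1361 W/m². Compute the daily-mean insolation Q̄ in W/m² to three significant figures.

Q̄ ≈ 265 W/m²

Solar declination: sin δ = sin ε · sin λ_s = sin 23.44° × sin 325.6° = -0.22474, so δ = -12.987°.
cos H₀ = −tan(+34.6°) tan(-12.987°) = 0.1591, H₀ = 1.4110 rad.
Bracket: H₀ sin φ sin δ + cos φ cos δ sin H₀ = 1.4110×0.56784×-0.22474 + 0.82314×0.97442×0.98726 = -0.180067 + 0.791866 = 0.611799.
Q̄ = (S₀/π) × [bracket] = (1361/π) × 0.611799 = 265.0 W/m².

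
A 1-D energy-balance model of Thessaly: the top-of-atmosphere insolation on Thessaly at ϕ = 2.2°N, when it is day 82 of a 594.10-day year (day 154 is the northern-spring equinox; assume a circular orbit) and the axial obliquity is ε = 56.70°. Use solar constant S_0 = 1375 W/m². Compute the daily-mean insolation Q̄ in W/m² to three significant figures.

Q̄ ≈ 342 W/m²

Solar longitude: L_s = 360° × (82 − 154)/594.10 = -43.629°, i.e. -43.629° + 360° = 316.371°.
sin δ = sin 56.70° × sin 316.371° = -0.57670, so δ = -35.218°.
cos h₀ = −tan(+2.2°) tan(-35.218°) = 0.0271, h₀ = 1.5437 rad.
Bracket: h₀ sin ϕ sin δ + cos ϕ cos δ sin h₀ = 1.5437×0.03839×-0.57670 + 0.99926×0.81696×0.99963 = -0.034177 + 0.816053 = 0.781876.
Q̄ = (S_0/π) × [bracket] = (1375/π) × 0.781876 = 342.2 W/m².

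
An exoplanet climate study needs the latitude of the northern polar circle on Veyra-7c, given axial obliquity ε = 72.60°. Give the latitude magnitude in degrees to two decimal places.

The polar circle is the lowest latitude that experiences at least one full rotation of continuous daylight at the northern-summer solstice; it lies at |φ| = 90° − ε = 90° − 72.60° = 17.40°.

17.40°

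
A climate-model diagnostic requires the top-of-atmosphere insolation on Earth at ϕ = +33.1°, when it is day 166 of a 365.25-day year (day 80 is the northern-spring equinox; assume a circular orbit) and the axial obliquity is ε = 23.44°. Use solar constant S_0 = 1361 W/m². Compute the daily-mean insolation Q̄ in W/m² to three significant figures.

Solar longitude: L_s = 360° × (166 − 80)/365.25 = 84.764°.
sin δ = sin 23.44° × sin 84.764° = 0.39613, so δ = +23.336°.
cos h₀ = −tan(+33.1°) tan(+23.336°) = -0.2812, h₀ = 1.8559 rad.
Bracket: h₀ sin ϕ sin δ + cos ϕ cos δ sin h₀ = 1.8559×0.54610×0.39613 + 0.83772×0.91820×0.95964 = 0.401481 + 0.738150 = 1.139631.
Q̄ = (S_0/π) × [bracket] = (1361/π) × 1.139631 = 493.7 W/m².

Q̄ ≈ 494 W/m²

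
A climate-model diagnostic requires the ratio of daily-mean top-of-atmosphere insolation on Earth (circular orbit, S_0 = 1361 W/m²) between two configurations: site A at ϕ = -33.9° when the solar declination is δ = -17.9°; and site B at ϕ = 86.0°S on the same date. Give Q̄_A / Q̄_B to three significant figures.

Q̄_A / Q̄_B ≈ 1.12

— Configuration A (ϕ=-33.9°):
cos h₀ = −tan(-33.9°) tan(-17.900°) = -0.2170, h₀ = 1.7896 rad.
Bracket: h₀ sin ϕ sin δ + cos ϕ cos δ sin h₀ = 1.7896×-0.55775×-0.30736 + 0.83001×0.95159×0.97616 = 0.306791 + 0.771000 = 1.077791.
Q̄ = (S_0/π) × [bracket] = (1361/π) × 1.077791 = 466.92 W/m².
— Configuration B (ϕ=-86.0°):
cos h₀ = −tan(-86.0°) tan(-17.900°) = -4.6190 ≤ −1 ⇒ polar day, h₀ = π.
Bracket: h₀ sin ϕ sin δ + cos ϕ cos δ sin h₀ = 3.1416×-0.99756×-0.30736 + 0.06976×0.95159×0.00000 = 0.963246 + 0.000000 = 0.963246.
Q̄ = (S_0/π) × [bracket] = (1361/π) × 0.963246 = 417.30 W/m².
Ratio Q̄_A / Q̄_B = 466.92 / 417.30 = 1.119.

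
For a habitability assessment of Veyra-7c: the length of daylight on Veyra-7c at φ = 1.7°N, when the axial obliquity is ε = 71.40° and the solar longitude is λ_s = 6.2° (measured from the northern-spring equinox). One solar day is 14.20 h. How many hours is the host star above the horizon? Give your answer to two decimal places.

Solar declination: sin δ = sin ε · sin λ_s = sin 71.40° × sin 6.2° = 0.10236, so δ = +5.875°.
cos H₀ = −tan φ · tan δ = −tan(+1.7°) × tan(+5.875°) = -0.0031, so H₀ = 1.5739 rad = 90.17°.
Daylight = 2H₀/(2π) × 14.20 h = (1.5739/π) × 14.20 = 7.11 h.

7.11 h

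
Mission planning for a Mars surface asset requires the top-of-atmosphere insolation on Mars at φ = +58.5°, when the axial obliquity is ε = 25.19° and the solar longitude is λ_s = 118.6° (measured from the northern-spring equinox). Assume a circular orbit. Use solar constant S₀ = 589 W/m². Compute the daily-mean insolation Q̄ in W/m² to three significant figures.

Solar declination: sin δ = sin ε · sin λ_s = sin 25.19° × sin 118.6° = 0.37369, so δ = +21.943°.
cos H₀ = −tan(+58.5°) tan(+21.943°) = -0.6574, H₀ = 2.2882 rad.
Bracket: H₀ sin φ sin δ + cos φ cos δ sin H₀ = 2.2882×0.85264×0.37369 + 0.52250×0.92755×0.75351 = 0.729073 + 0.365185 = 1.094258.
Q̄ = (S₀/π) × [bracket] = (589/π) × 1.094258 = 205.2 W/m².

Q̄ ≈ 205 W/m²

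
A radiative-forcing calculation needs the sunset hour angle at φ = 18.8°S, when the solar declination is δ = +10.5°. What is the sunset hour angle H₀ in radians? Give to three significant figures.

cos H₀ = −tan φ · tan δ = −tan(-18.8°) × tan(+10.500°) = 0.0631, so H₀ = 1.5077 rad = 86.38°.

H₀ = 1.51 rad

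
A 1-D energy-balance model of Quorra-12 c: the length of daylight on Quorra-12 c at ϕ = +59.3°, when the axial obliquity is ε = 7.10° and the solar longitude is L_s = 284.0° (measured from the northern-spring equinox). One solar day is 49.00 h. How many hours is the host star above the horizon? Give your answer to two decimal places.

Solar declination: sin δ = sin ε · sin L_s = sin 7.10° × sin 284.0° = -0.11993, so δ = -6.888°.
cos h₀ = −tan ϕ · tan δ = −tan(+59.3°) × tan(-6.888°) = 0.2035, so h₀ = 1.3659 rad = 78.26°.
Daylight = 2h₀/(2π) × 49.00 h = (1.3659/π) × 49.00 = 21.30 h.

21.30 h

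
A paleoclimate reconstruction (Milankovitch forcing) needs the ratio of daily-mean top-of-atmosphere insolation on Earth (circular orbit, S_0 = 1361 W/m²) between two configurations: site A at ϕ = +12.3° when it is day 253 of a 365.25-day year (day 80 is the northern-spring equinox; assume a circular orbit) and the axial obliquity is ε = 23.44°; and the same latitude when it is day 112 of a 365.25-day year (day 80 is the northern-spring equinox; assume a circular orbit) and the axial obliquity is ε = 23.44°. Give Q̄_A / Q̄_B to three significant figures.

— Configuration A (ϕ=+12.3°):
Solar longitude: L_s = 360° × (253 − 80)/365.25 = 170.513°.
sin δ = sin 23.44° × sin 170.513° = 0.06556, so δ = +3.759°.
cos h₀ = −tan(+12.3°) tan(+3.759°) = -0.0143, h₀ = 1.5851 rad.
Bracket: h₀ sin ϕ sin δ + cos ϕ cos δ sin h₀ = 1.5851×0.21303×0.06556 + 0.97705×0.99785×0.99990 = 0.022138 + 0.974852 = 0.996990.
Q̄ = (S_0/π) × [bracket] = (1361/π) × 0.996990 = 431.92 W/m².
— Configuration B (ϕ=+12.3°):
Solar longitude: L_s = 360° × (112 − 80)/365.25 = 31.540°.
sin δ = sin 23.44° × sin 31.540° = 0.20808, so δ = +12.010°.
cos h₀ = −tan(+12.3°) tan(+12.010°) = -0.0464, h₀ = 1.6172 rad.
Bracket: h₀ sin ϕ sin δ + cos ϕ cos δ sin h₀ = 1.6172×0.21303×0.20808 + 0.97705×0.97811×0.99892 = 0.071686 + 0.954630 = 1.026316.
Q̄ = (S_0/π) × [bracket] = (1361/π) × 1.026316 = 444.62 W/m².
Ratio Q̄_A / Q̄_B = 431.92 / 444.62 = 0.9714.

Q̄_A / Q̄_B ≈ 0.971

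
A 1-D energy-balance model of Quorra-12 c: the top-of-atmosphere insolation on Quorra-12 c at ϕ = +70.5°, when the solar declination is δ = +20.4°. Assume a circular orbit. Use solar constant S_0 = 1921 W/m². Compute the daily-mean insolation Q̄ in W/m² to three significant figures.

Q̄ ≈ 631 W/m²

cos h₀ = −tan(+70.5°) tan(+20.400°) = -1.0502 ≤ −1 ⇒ polar day, h₀ = π.
Bracket: h₀ sin ϕ sin δ + cos ϕ cos δ sin h₀ = 3.1416×0.94264×0.34857 + 0.33381×0.93728×0.00000 = 1.032254 + 0.000000 = 1.032254.
Q̄ = (S_0/π) × [bracket] = (1921/π) × 1.032254 = 631.2 W/m².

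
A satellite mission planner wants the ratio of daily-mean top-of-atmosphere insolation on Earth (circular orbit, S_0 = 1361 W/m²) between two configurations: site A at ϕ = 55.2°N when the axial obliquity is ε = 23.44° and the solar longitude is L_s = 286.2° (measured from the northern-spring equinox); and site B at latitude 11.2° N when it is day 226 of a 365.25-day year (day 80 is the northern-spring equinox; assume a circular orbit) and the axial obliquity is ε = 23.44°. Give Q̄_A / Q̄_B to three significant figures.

— Configuration A (ϕ=+55.2°):
Solar declination: sin δ = sin ε · sin L_s = sin 23.44° × sin 286.2° = -0.38199, so δ = -22.457°.
cos h₀ = −tan(+55.2°) tan(-22.457°) = 0.5947, h₀ = 0.9339 rad.
Bracket: h₀ sin ϕ sin δ + cos ϕ cos δ sin h₀ = 0.9339×0.82115×-0.38199 + 0.57071×0.92416×0.80393 = -0.292937 + 0.424015 = 0.131078.
Q̄ = (S_0/π) × [bracket] = (1361/π) × 0.131078 = 56.786 W/m².
— Configuration B (ϕ=+11.2°):
Solar longitude: L_s = 360° × (226 − 80)/365.25 = 143.901°.
sin δ = sin 23.44° × sin 143.901° = 0.23437, so δ = +13.554°.
cos h₀ = −tan(+11.2°) tan(+13.554°) = -0.0477, h₀ = 1.6186 rad.
Bracket: h₀ sin ϕ sin δ + cos ϕ cos δ sin h₀ = 1.6186×0.19423×0.23437 + 0.98096×0.97215×0.99886 = 0.073681 + 0.952553 = 1.026234.
Q̄ = (S_0/π) × [bracket] = (1361/π) × 1.026234 = 444.58 W/m².
Ratio Q̄_A / Q̄_B = 56.786 / 444.58 = 0.1277.

Q̄_A / Q̄_B ≈ 0.128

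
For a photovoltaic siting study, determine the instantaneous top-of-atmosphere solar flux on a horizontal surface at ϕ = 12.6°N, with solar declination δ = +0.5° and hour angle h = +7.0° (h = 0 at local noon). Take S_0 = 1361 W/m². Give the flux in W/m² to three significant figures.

1.32e+03 W/m²

cos θ_z = sin ϕ sin δ + cos ϕ cos δ cos h = 0.001904 + 0.968606 = 0.970510.
Flux = S_0 · cos θ_z = 1361 × 0.970510 = 1321 W/m².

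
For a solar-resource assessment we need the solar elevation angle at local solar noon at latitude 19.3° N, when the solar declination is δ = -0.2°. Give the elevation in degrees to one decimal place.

At local noon the hour angle is zero, so the zenith angle equals |φ − δ| = |+19.3° − (-0.200°)| = 19.500°.
Elevation = 90° − 19.500° = 70.5°.

70.5°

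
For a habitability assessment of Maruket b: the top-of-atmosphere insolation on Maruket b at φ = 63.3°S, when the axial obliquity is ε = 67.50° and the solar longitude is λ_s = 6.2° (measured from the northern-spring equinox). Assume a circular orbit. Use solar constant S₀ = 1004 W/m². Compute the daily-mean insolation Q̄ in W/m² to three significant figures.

Q̄ ≈ 101 W/m²

Solar declination: sin δ = sin ε · sin λ_s = sin 67.50° × sin 6.2° = 0.09978, so δ = +5.726°.
cos H₀ = −tan(-63.3°) tan(+5.726°) = 0.1994, H₀ = 1.3701 rad.
Bracket: H₀ sin φ sin δ + cos φ cos δ sin H₀ = 1.3701×-0.89337×0.09978 + 0.44932×0.99501×0.97992 = -0.122131 + 0.438101 = 0.315970.
Q̄ = (S₀/π) × [bracket] = (1004/π) × 0.315970 = 101.0 W/m².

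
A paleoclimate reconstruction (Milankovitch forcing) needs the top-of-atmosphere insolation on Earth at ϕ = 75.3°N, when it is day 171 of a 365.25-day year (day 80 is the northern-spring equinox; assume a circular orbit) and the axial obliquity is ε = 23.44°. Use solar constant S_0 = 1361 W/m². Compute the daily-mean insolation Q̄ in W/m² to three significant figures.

Solar longitude: L_s = 360° × (171 − 80)/365.25 = 89.692°.
sin δ = sin 23.44° × sin 89.692° = 0.39778, so δ = +23.440°.
cos h₀ = −tan(+75.3°) tan(+23.440°) = -1.6526 ≤ −1 ⇒ polar day, h₀ = π.
Bracket: h₀ sin ϕ sin δ + cos ϕ cos δ sin h₀ = 3.1416×0.96727×0.39778 + 0.25376×0.91748×0.00000 = 1.208764 + 0.000000 = 1.208764.
Q̄ = (S_0/π) × [bracket] = (1361/π) × 1.208764 = 523.7 W/m².

Q̄ ≈ 524 W/m²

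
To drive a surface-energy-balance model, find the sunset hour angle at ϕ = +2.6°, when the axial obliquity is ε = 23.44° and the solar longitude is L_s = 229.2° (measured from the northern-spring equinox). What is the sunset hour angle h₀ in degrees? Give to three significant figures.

Solar declination: sin δ = sin ε · sin L_s = sin 23.44° × sin 229.2° = -0.30112, so δ = -17.525°.
cos h₀ = −tan ϕ · tan δ = −tan(+2.6°) × tan(-17.525°) = 0.0143, so h₀ = 1.5565 rad = 89.18°.

h₀ = 89.2°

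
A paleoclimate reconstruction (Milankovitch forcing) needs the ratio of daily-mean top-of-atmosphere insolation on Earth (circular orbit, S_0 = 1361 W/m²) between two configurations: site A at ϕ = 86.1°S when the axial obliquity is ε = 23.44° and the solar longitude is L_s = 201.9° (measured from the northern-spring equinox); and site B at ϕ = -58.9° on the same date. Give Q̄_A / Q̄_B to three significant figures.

Q̄_A / Q̄_B ≈ 0.640

— Configuration A (ϕ=-86.1°):
Solar declination: sin δ = sin ε · sin L_s = sin 23.44° × sin 201.9° = -0.14837, so δ = -8.532°.
cos h₀ = −tan(-86.1°) tan(-8.532°) = -2.2007 ≤ −1 ⇒ polar day, h₀ = π.
Bracket: h₀ sin ϕ sin δ + cos ϕ cos δ sin h₀ = 3.1416×-0.99768×-0.14837 + 0.06802×0.98893×0.00000 = 0.465038 + 0.000000 = 0.465038.
Q̄ = (S_0/π) × [bracket] = (1361/π) × 0.465038 = 201.46 W/m².
— Configuration B (ϕ=-58.9°):
cos h₀ = −tan(-58.9°) tan(-8.532°) = -0.2487, h₀ = 1.8221 rad.
Bracket: h₀ sin ϕ sin δ + cos ϕ cos δ sin h₀ = 1.8221×-0.85627×-0.14837 + 0.51653×0.98893×0.96858 = 0.231488 + 0.494762 = 0.726250.
Q̄ = (S_0/π) × [bracket] = (1361/π) × 0.726250 = 314.63 W/m².
Ratio Q̄_A / Q̄_B = 201.46 / 314.63 = 0.6403.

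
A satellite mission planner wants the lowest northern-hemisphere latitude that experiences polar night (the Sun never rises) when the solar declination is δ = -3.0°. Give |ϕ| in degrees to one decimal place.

|ϕ| = 87.0°

Polar night requires cos h₀ = −tan ϕ tan δ ≥ 1, i.e. tan ϕ tan δ ≤ −1.
The boundary is |tan ϕ| · |tan δ| = 1, so |ϕ| = 90° − |δ| = 90° − 3.0° = 87.0° in the northern hemisphere.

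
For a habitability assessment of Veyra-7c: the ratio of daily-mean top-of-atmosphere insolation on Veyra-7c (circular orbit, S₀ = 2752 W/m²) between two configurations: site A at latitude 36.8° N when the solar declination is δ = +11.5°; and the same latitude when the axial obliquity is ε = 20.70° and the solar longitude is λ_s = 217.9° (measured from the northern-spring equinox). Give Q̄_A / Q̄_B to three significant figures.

— Configuration A (φ=+36.8°):
cos H₀ = −tan(+36.8°) tan(+11.500°) = -0.1522, H₀ = 1.7236 rad.
Bracket: H₀ sin φ sin δ + cos φ cos δ sin H₀ = 1.7236×0.59902×0.19937 + 0.80073×0.97992×0.98835 = 0.205844 + 0.775510 = 0.981354.
Q̄ = (S₀/π) × [bracket] = (2752/π) × 0.981354 = 859.66 W/m².
— Configuration B (φ=+36.8°):
Solar declination: sin δ = sin ε · sin λ_s = sin 20.70° × sin 217.9° = -0.21713, so δ = -12.541°.
cos H₀ = −tan(+36.8°) tan(-12.541°) = 0.1664, H₀ = 1.4036 rad.
Bracket: H₀ sin φ sin δ + cos φ cos δ sin H₀ = 1.4036×0.59902×-0.21713 + 0.80073×0.97614×0.98606 = -0.182560 + 0.770729 = 0.588169.
Q̄ = (S₀/π) × [bracket] = (2752/π) × 0.588169 = 515.23 W/m².
Ratio Q̄_A / Q̄_B = 859.66 / 515.23 = 1.668.

Q̄_A / Q̄_B ≈ 1.67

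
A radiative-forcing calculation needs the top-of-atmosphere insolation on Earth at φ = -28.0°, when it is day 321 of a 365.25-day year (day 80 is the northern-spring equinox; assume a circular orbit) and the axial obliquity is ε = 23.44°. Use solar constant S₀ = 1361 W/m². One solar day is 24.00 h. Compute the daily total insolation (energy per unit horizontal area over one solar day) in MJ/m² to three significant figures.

Solar longitude: λ_s = 360° × (321 − 80)/365.25 = 237.536°.
sin δ = sin 23.44° × sin 237.536° = -0.33563, so δ = -19.611°.
cos H₀ = −tan(-28.0°) tan(-19.611°) = -0.1894, H₀ = 1.7614 rad.
Bracket: H₀ sin φ sin δ + cos φ cos δ sin H₀ = 1.7614×-0.46947×-0.33563 + 0.88295×0.94200×0.98189 = 0.277541 + 0.816676 = 1.094217.
Q̄ = (S₀/π) × [bracket] = (1361/π) × 1.094217 = 474.04 W/m².
Daily total = Q̄ × 24.00 h × 3600 s/h = 474.04 × 24.00 × 3600 / 10⁶ = 40.96 MJ/m².

41.0 MJ/m²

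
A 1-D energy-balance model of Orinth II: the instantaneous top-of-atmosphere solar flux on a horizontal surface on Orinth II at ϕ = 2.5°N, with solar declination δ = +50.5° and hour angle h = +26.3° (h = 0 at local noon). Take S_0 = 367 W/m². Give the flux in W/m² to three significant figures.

221 W/m²

cos θ_z = sin ϕ sin δ + cos ϕ cos δ cos h = 0.033658 + 0.569693 = 0.603351.
Flux = S_0 · cos θ_z = 367 × 0.603351 = 221.4 W/m².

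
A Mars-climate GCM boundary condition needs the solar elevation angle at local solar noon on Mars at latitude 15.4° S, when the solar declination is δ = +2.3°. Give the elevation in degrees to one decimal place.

At local noon the hour angle is zero, so the zenith angle equals |ϕ − δ| = |-15.4° − (+2.300°)| = 17.700°.
Elevation = 90° − 17.700° = 72.3°.

72.3°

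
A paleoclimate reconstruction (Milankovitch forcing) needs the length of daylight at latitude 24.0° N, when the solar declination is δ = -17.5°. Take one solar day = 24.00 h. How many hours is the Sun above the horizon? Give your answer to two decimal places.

10.92 h

cos H₀ = −tan φ · tan δ = −tan(+24.0°) × tan(-17.500°) = 0.1404, so H₀ = 1.4300 rad = 81.93°.
Daylight = 2H₀/(2π) × 24.00 h = (1.4300/π) × 24.00 = 10.92 h.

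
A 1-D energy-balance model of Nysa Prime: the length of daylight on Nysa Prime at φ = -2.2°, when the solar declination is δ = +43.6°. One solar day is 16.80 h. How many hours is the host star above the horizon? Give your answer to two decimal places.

8.20 h

cos H₀ = −tan φ · tan δ = −tan(-2.2°) × tan(+43.600°) = 0.0366, so H₀ = 1.5342 rad = 87.90°.
Daylight = 2H₀/(2π) × 16.80 h = (1.5342/π) × 16.80 = 8.20 h.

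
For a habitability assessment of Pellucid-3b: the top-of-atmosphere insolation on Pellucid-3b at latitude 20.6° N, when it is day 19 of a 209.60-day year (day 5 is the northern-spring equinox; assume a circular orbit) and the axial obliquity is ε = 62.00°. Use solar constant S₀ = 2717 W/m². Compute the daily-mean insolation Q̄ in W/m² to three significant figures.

Q̄ ≈ 935 W/m²

Solar longitude: λ_s = 360° × (19 − 5)/209.60 = 24.046°.
sin δ = sin 62.00° × sin 24.046° = 0.35977, so δ = +21.086°.
cos H₀ = −tan(+20.6°) tan(+21.086°) = -0.1449, H₀ = 1.7162 rad.
Bracket: H₀ sin φ sin δ + cos φ cos δ sin H₀ = 1.7162×0.35184×0.35977 + 0.93606×0.93304×0.98944 = 0.217239 + 0.864159 = 1.081398.
Q̄ = (S₀/π) × [bracket] = (2717/π) × 1.081398 = 935.2 W/m².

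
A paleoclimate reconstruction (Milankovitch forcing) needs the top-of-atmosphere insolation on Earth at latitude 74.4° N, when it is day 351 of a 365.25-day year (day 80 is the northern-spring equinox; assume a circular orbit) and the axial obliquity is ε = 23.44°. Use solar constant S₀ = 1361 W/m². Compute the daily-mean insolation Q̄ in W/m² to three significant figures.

Q̄ ≈ 0.00 W/m²

Solar longitude: λ_s = 360° × (351 − 80)/365.25 = 267.105°.
sin δ = sin 23.44° × sin 267.105° = -0.39728, so δ = -23.408°.
cos H₀ = −tan(+74.4°) tan(-23.408°) = 1.5505 ≥ 1 ⇒ polar night, H₀ = 0 and Q̄ = 0.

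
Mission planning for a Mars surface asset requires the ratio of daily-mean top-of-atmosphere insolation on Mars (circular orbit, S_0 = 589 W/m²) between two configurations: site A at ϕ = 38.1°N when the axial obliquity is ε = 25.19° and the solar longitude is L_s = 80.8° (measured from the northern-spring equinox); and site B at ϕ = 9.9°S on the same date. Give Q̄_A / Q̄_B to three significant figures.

Q̄_A / Q̄_B ≈ 1.49

— Configuration A (ϕ=+38.1°):
Solar declination: sin δ = sin ε · sin L_s = sin 25.19° × sin 80.8° = 0.42015, so δ = +24.844°.
cos h₀ = −tan(+38.1°) tan(+24.844°) = -0.3630, h₀ = 1.9423 rad.
Bracket: h₀ sin ϕ sin δ + cos ϕ cos δ sin h₀ = 1.9423×0.61704×0.42015 + 0.78694×0.90746×0.93178 = 0.503540 + 0.665400 = 1.168940.
Q̄ = (S_0/π) × [bracket] = (589/π) × 1.168940 = 219.16 W/m².
— Configuration B (ϕ=-9.9°):
cos h₀ = −tan(-9.9°) tan(+24.844°) = 0.0808, h₀ = 1.4899 rad.
Bracket: h₀ sin ϕ sin δ + cos ϕ cos δ sin h₀ = 1.4899×-0.17193×0.42015 + 0.98511×0.90746×0.99673 = -0.107625 + 0.891025 = 0.783400.
Q̄ = (S_0/π) × [bracket] = (589/π) × 0.783400 = 146.88 W/m².
Ratio Q̄_A / Q̄_B = 219.16 / 146.88 = 1.492.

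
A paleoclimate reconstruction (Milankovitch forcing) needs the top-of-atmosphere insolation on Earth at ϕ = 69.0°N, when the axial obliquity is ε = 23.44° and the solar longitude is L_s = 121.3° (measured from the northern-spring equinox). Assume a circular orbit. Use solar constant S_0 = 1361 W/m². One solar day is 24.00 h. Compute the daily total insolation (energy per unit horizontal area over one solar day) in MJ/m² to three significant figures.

37.5 MJ/m²

Solar declination: sin δ = sin ε · sin L_s = sin 23.44° × sin 121.3° = 0.33989, so δ = +19.870°.
cos h₀ = −tan(+69.0°) tan(+19.870°) = -0.9415, h₀ = 2.7979 rad.
Bracket: h₀ sin ϕ sin δ + cos ϕ cos δ sin h₀ = 2.7979×0.93358×0.33989 + 0.35837×0.94046×0.33699 = 0.887814 + 0.113577 = 1.001391.
Q̄ = (S_0/π) × [bracket] = (1361/π) × 1.001391 = 433.82 W/m².
Daily total = Q̄ × 24.00 h × 3600 s/h = 433.82 × 24.00 × 3600 / 10⁶ = 37.48 MJ/m².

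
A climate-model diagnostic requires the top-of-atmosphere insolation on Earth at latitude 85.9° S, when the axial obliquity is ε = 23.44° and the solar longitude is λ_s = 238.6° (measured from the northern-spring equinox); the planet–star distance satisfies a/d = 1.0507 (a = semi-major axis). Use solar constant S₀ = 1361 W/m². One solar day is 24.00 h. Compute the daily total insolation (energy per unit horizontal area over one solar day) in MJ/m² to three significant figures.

Solar declination: sin δ = sin ε · sin λ_s = sin 23.44° × sin 238.6° = -0.33953, so δ = -19.848°.
cos H₀ = −tan(-85.9°) tan(-19.848°) = -5.0359 ≤ −1 ⇒ polar day, H₀ = π.
Bracket: H₀ sin φ sin δ + cos φ cos δ sin H₀ = 3.1416×-0.99744×-0.33953 + 0.07150×0.94059×0.00000 = 1.063937 + 0.000000 = 1.063937.
Inverse-square distance factor (a/d)² = 1.0507² = 1.103970.
Q̄ = (S₀/π) × 1.103970 × [bracket] = (1361/π) × 1.103970 × 1.063937 = 508.84 W/m².
Daily total = Q̄ × 24.00 h × 3600 s/h = 508.84 × 24.00 × 3600 / 10⁶ = 43.96 MJ/m².

44.0 MJ/m²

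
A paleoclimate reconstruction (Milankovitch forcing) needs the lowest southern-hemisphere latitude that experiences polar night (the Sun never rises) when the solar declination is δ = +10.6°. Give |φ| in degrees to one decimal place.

Polar night requires cos H₀ = −tan φ tan δ ≥ 1, i.e. tan φ tan δ ≤ −1.
The boundary is |tan φ| · |tan δ| = 1, so |φ| = 90° − |δ| = 90° − 10.6° = 79.4° in the southern hemisphere.

|φ| = 79.4°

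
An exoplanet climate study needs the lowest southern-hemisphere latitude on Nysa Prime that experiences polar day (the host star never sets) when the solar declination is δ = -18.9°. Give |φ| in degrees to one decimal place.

Polar day requires cos H₀ = −tan φ tan δ ≤ −1, i.e. tan φ tan δ ≥ 1.
The boundary is |tan φ| · |tan δ| = 1, so |φ| = 90° − |δ| = 90° − 18.9° = 71.1° in the southern hemisphere.

|φ| = 71.1°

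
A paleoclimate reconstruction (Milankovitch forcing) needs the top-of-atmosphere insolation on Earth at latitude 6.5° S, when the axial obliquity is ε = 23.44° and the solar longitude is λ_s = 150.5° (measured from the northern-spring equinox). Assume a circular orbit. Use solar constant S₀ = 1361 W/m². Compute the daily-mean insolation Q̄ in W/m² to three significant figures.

Q̄ ≈ 407 W/m²

Solar declination: sin δ = sin ε · sin λ_s = sin 23.44° × sin 150.5° = 0.19588, so δ = +11.296°.
cos H₀ = −tan(-6.5°) tan(+11.296°) = 0.0228, H₀ = 1.5480 rad.
Bracket: H₀ sin φ sin δ + cos φ cos δ sin H₀ = 1.5480×-0.11320×0.19588 + 0.99357×0.98063×0.99974 = -0.034325 + 0.974071 = 0.939746.
Q̄ = (S₀/π) × [bracket] = (1361/π) × 0.939746 = 407.1 W/m².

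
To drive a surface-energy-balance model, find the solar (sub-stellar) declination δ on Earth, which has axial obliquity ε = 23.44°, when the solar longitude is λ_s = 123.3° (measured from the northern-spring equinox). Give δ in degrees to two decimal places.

sin δ = sin ε · sin λ_s = sin 23.44° × sin 123.3° = 0.332475.
δ = arcsin(0.332475) = +19.42°.

δ = +19.42°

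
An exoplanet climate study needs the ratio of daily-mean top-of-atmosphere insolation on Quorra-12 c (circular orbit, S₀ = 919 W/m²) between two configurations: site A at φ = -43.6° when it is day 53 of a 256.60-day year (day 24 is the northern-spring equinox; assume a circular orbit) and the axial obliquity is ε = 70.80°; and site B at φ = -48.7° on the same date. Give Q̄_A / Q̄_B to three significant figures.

— Configuration A (φ=-43.6°):
Solar longitude: λ_s = 360° × (53 − 24)/256.60 = 40.686°.
sin δ = sin 70.80° × sin 40.686° = 0.61565, so δ = +37.999°.
cos H₀ = −tan(-43.6°) tan(+37.999°) = 0.7440, H₀ = 0.7318 rad.
Bracket: H₀ sin φ sin δ + cos φ cos δ sin H₀ = 0.7318×-0.68962×0.61565 + 0.72417×0.78802×0.66820 = -0.310696 + 0.381315 = 0.070619.
Q̄ = (S₀/π) × [bracket] = (919/π) × 0.070619 = 20.658 W/m².
— Configuration B (φ=-48.7°):
cos H₀ = −tan(-48.7°) tan(+37.999°) = 0.8893, H₀ = 0.4750 rad.
Bracket: H₀ sin φ sin δ + cos φ cos δ sin H₀ = 0.4750×-0.75126×0.61565 + 0.66000×0.78802×0.45734 = -0.219694 + 0.237859 = 0.018165.
Q̄ = (S₀/π) × [bracket] = (919/π) × 0.018165 = 5.3137 W/m².
Ratio Q̄_A / Q̄_B = 20.658 / 5.3137 = 3.888.

Q̄_A / Q̄_B ≈ 3.89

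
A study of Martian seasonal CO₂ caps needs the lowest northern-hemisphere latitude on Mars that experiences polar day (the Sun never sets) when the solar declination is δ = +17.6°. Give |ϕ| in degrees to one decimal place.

|ϕ| = 72.4°

Polar day requires cos h₀ = −tan ϕ tan δ ≤ −1, i.e. tan ϕ tan δ ≥ 1.
The boundary is |tan ϕ| · |tan δ| = 1, so |ϕ| = 90° − |δ| = 90° − 17.6° = 72.4° in the northern hemisphere.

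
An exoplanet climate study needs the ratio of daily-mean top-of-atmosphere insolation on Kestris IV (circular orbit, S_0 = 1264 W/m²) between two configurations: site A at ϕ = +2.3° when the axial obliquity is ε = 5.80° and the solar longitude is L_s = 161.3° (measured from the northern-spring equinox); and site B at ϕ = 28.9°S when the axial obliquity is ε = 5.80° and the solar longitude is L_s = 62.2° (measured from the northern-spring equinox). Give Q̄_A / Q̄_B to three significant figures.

— Configuration A (ϕ=+2.3°):
Solar declination: sin δ = sin ε · sin L_s = sin 5.80° × sin 161.3° = 0.03240, so δ = +1.857°.
cos h₀ = −tan(+2.3°) tan(+1.857°) = -0.0013, h₀ = 1.5721 rad.
Bracket: h₀ sin ϕ sin δ + cos ϕ cos δ sin h₀ = 1.5721×0.04013×0.03240 + 0.99919×0.99947×1.00000 = 0.002044 + 0.998660 = 1.000704.
Q̄ = (S_0/π) × [bracket] = (1264/π) × 1.000704 = 402.63 W/m².
— Configuration B (ϕ=-28.9°):
Solar declination: sin δ = sin ε · sin L_s = sin 5.80° × sin 62.2° = 0.08939, so δ = +5.129°.
cos h₀ = −tan(-28.9°) tan(+5.129°) = 0.0495, h₀ = 1.5212 rad.
Bracket: h₀ sin ϕ sin δ + cos ϕ cos δ sin h₀ = 1.5212×-0.48328×0.08939 + 0.87546×0.99600×0.99877 = -0.065716 + 0.870886 = 0.805170.
Q̄ = (S_0/π) × [bracket] = (1264/π) × 0.805170 = 323.96 W/m².
Ratio Q̄_A / Q̄_B = 402.63 / 323.96 = 1.243.

Q̄_A / Q̄_B ≈ 1.24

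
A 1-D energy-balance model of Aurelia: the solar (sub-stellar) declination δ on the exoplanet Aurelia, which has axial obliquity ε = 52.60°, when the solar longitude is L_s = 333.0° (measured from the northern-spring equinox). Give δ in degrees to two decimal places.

sin δ = sin ε · sin L_s = sin 52.60° × sin 333.0° = -0.360657.
δ = arcsin(-0.360657) = -21.14°.

δ = -21.14°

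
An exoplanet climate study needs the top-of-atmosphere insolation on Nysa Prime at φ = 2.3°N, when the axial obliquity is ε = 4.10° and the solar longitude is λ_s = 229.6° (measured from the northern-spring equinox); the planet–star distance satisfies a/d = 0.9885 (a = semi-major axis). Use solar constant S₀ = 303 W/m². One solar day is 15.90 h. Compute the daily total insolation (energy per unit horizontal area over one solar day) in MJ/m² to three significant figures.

5.36 MJ/m²

Solar declination: sin δ = sin ε · sin λ_s = sin 4.10° × sin 229.6° = -0.05445, so δ = -3.121°.
cos H₀ = −tan(+2.3°) tan(-3.121°) = 0.0022, H₀ = 1.5686 rad.
Bracket: H₀ sin φ sin δ + cos φ cos δ sin H₀ = 1.5686×0.04013×-0.05445 + 0.99919×0.99852×1.00000 = -0.003428 + 0.997711 = 0.994283.
Inverse-square distance factor (a/d)² = 0.9885² = 0.977132.
Q̄ = (S₀/π) × 0.977132 × [bracket] = (303/π) × 0.977132 × 0.994283 = 93.704 W/m².
Daily total = Q̄ × 15.90 h × 3600 s/h = 93.704 × 15.90 × 3600 / 10⁶ = 5.364 MJ/m².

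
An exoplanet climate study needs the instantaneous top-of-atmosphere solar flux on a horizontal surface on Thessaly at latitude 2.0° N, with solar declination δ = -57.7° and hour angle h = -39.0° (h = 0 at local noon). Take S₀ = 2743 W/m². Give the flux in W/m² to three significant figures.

cos θ_z = sin φ sin δ + cos φ cos δ cos h = -0.029499 + 0.415017 = 0.385518.
Flux = S₀ · cos θ_z = 2743 × 0.385518 = 1057 W/m².

1.06e+03 W/m²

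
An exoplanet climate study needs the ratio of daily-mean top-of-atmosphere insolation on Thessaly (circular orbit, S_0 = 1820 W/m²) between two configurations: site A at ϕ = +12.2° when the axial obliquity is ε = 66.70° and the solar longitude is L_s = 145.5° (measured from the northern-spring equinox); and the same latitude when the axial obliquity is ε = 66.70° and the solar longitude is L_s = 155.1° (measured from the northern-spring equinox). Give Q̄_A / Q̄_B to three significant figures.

— Configuration A (ϕ=+12.2°):
Solar declination: sin δ = sin ε · sin L_s = sin 66.70° × sin 145.5° = 0.52021, so δ = +31.347°.
cos h₀ = −tan(+12.2°) tan(+31.347°) = -0.1317, h₀ = 1.7029 rad.
Bracket: h₀ sin ϕ sin δ + cos ϕ cos δ sin h₀ = 1.7029×0.21132×0.52021 + 0.97742×0.85404×0.99129 = 0.187201 + 0.827485 = 1.014686.
Q̄ = (S_0/π) × [bracket] = (1820/π) × 1.014686 = 587.83 W/m².
— Configuration B (ϕ=+12.2°):
Solar declination: sin δ = sin ε · sin L_s = sin 66.70° × sin 155.1° = 0.38670, so δ = +22.749°.
cos h₀ = −tan(+12.2°) tan(+22.749°) = -0.0907, h₀ = 1.6616 rad.
Bracket: h₀ sin ϕ sin δ + cos ϕ cos δ sin h₀ = 1.6616×0.21132×0.38670 + 0.97742×0.92221×0.99588 = 0.135782 + 0.897673 = 1.033455.
Q̄ = (S_0/π) × [bracket] = (1820/π) × 1.033455 = 598.71 W/m².
Ratio Q̄_A / Q̄_B = 587.83 / 598.71 = 0.9818.

Q̄_A / Q̄_B ≈ 0.982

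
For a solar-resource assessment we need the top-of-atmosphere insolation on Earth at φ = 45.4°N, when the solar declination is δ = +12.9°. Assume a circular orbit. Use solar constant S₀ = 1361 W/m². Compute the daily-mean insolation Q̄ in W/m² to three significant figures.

cos H₀ = −tan(+45.4°) tan(+12.900°) = -0.2323, H₀ = 1.8052 rad.
Bracket: H₀ sin φ sin δ + cos φ cos δ sin H₀ = 1.8052×0.71203×0.22325 + 0.70215×0.97476×0.97266 = 0.286956 + 0.665715 = 0.952671.
Q̄ = (S₀/π) × [bracket] = (1361/π) × 0.952671 = 412.7 W/m².

Q̄ ≈ 413 W/m²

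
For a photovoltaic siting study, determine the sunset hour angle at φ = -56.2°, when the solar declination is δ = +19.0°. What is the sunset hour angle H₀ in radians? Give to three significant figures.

H₀ = 1.03 rad

cos H₀ = −tan φ · tan δ = −tan(-56.2°) × tan(+19.000°) = 0.5144, so H₀ = 1.0305 rad = 59.05°.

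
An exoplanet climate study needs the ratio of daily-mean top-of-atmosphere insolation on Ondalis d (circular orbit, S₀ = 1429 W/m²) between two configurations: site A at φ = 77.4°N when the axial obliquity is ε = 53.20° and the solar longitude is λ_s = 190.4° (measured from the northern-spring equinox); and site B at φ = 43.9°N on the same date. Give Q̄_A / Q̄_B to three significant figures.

Q̄_A / Q̄_B ≈ 0.0751

— Configuration A (φ=+77.4°):
Solar declination: sin δ = sin ε · sin λ_s = sin 53.20° × sin 190.4° = -0.14455, so δ = -8.311°.
cos H₀ = −tan(+77.4°) tan(-8.311°) = 0.6535, H₀ = 0.8586 rad.
Bracket: H₀ sin φ sin δ + cos φ cos δ sin H₀ = 0.8586×0.97592×-0.14455 + 0.21814×0.98950×0.75690 = -0.121122 + 0.163377 = 0.042255.
Q̄ = (S₀/π) × [bracket] = (1429/π) × 0.042255 = 19.220 W/m².
— Configuration B (φ=+43.9°):
cos H₀ = −tan(+43.9°) tan(-8.311°) = 0.1406, H₀ = 1.4298 rad.
Bracket: H₀ sin φ sin δ + cos φ cos δ sin H₀ = 1.4298×0.69340×-0.14455 + 0.72055×0.98950×0.99007 = -0.143310 + 0.705904 = 0.562594.
Q̄ = (S₀/π) × [bracket] = (1429/π) × 0.562594 = 255.90 W/m².
Ratio Q̄_A / Q̄_B = 19.220 / 255.90 = 0.07511.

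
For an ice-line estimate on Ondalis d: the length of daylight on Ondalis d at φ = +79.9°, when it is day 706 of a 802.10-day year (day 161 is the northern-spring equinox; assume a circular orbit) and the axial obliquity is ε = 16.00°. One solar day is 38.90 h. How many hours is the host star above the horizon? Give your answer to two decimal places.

Solar longitude: λ_s = 360° × (706 − 161)/802.10 = 244.608°.
sin δ = sin 16.00° × sin 244.608° = -0.24901, so δ = -14.419°.
cos H₀ = −tan φ · tan δ = 1.4434 ≥ 1, so the host star never rises (polar night) and H₀ = 0.
Daylight = 2H₀/(2π) × 38.90 h = (0.0000/π) × 38.90 = 0.00 h.

0.00 h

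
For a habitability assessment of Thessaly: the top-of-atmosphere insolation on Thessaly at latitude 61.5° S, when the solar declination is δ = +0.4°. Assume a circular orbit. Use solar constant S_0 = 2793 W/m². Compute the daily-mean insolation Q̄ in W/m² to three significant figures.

Q̄ ≈ 416 W/m²

cos h₀ = −tan(-61.5°) tan(+0.400°) = 0.0129, h₀ = 1.5579 rad.
Bracket: h₀ sin ϕ sin δ + cos ϕ cos δ sin h₀ = 1.5579×-0.87882×0.00698 + 0.47716×0.99998×0.99992 = -0.009556 + 0.477112 = 0.467556.
Q̄ = (S_0/π) × [bracket] = (2793/π) × 0.467556 = 415.7 W/m².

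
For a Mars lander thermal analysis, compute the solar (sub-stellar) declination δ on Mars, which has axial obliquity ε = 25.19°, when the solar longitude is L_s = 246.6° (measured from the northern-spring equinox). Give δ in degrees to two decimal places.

sin δ = sin ε · sin L_s = sin 25.19° × sin 246.6° = -0.390616.
δ = arcsin(-0.390616) = -22.99°.

δ = -22.99°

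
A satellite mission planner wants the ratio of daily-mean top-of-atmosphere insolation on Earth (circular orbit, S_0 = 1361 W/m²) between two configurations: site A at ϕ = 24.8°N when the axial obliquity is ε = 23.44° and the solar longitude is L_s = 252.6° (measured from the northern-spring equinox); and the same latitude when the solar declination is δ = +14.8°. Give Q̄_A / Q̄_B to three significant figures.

Q̄_A / Q̄_B ≈ 0.575

— Configuration A (ϕ=+24.8°):
Solar declination: sin δ = sin ε · sin L_s = sin 23.44° × sin 252.6° = -0.37959, so δ = -22.308°.
cos h₀ = −tan(+24.8°) tan(-22.308°) = 0.1896, h₀ = 1.3801 rad.
Bracket: h₀ sin ϕ sin δ + cos ϕ cos δ sin h₀ = 1.3801×0.41945×-0.37959 + 0.90778×0.92516×0.98186 = -0.219738 + 0.824607 = 0.604869.
Q̄ = (S_0/π) × [bracket] = (1361/π) × 0.604869 = 262.04 W/m².
— Configuration B (ϕ=+24.8°):
cos h₀ = −tan(+24.8°) tan(+14.800°) = -0.1221, h₀ = 1.6932 rad.
Bracket: h₀ sin ϕ sin δ + cos ϕ cos δ sin h₀ = 1.6932×0.41945×0.25545 + 0.90778×0.96682×0.99252 = 0.181424 + 0.871095 = 1.052519.
Q̄ = (S_0/π) × [bracket] = (1361/π) × 1.052519 = 455.97 W/m².
Ratio Q̄_A / Q̄_B = 262.04 / 455.97 = 0.5747.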